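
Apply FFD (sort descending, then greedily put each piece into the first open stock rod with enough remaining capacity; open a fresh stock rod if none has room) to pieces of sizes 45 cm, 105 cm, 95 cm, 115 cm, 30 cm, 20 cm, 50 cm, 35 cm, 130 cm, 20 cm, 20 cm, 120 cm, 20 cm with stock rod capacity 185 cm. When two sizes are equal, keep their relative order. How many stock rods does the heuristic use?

5

Sorted descending: 130, 120, 115, 105, 95, 50, 45, 35, 30, 20, 20, 20, 20.
  130 → stock rod 1 (new)  [load 130/185]
  120 → stock rod 2 (new)  [load 120/185]
  115 → stock rod 3 (new)  [load 115/185]
  105 → stock rod 4 (new)  [load 105/185]
  95 → stock rod 5 (new)  [load 95/185]
  50 → stock rod 1  [load 180/185]
  45 → stock rod 2  [load 165/185]
  35 → stock rod 3  [load 150/185]
  30 → stock rod 3  [load 180/185]
  20 → stock rod 2  [load 185/185]
  20 → stock rod 4  [load 125/185]
  20 → stock rod 4  [load 145/185]
  20 → stock rod 4  [load 165/185]
5 stock rods opened.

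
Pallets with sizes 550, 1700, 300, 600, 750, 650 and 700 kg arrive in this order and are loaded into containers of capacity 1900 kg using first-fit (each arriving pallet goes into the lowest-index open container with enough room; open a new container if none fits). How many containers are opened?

4

  550 → container 1 (new)  [load 550/1900]
  1700 → container 2 (new)  [load 1700/1900]
  300 → container 1  [load 850/1900]
  600 → container 1  [load 1450/1900]
  750 → container 3 (new)  [load 750/1900]
  650 → container 3  [load 1400/1900]
  700 → container 4 (new)  [load 700/1900]
4 containers opened.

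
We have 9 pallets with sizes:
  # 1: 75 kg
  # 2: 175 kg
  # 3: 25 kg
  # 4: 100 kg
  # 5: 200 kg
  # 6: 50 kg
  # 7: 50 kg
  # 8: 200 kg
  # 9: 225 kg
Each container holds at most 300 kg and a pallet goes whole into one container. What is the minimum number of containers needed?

4

Total = 225 + 200 + 200 + 175 + 100 + 75 + 50 + 50 + 25 = 1100 kg.
Lower bound: ⌈1100/300⌉ = 4 containers.
A packing using 4 containers:
  container 1: 225 + 75 = 300
  container 2: 200 + 100 = 300
  container 3: 200 + 50 + 50 = 300
  container 4: 175 + 25 = 200
This matches the lower bound, so 4 is optimal.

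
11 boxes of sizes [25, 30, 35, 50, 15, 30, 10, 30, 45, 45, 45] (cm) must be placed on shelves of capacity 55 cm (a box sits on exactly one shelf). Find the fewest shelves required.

8

Total = 50 + 45 + 45 + 45 + 35 + 30 + 30 + 30 + 25 + 15 + 10 = 360 cm.
Lower bound: ⌈360/55⌉ = 7 shelves.
Also, 8 boxes each exceed 55/2 cm, and no two of those can share a shelf, so at least 8 shelves are needed.
A packing using 8 shelves:
  shelf 1: 50 = 50
  shelf 2: 45 + 10 = 55
  shelf 3: 45 = 45
  shelf 4: 45 = 45
  shelf 5: 35 + 15 = 50
  shelf 6: 30 + 25 = 55
  shelf 7: 30 = 30
  shelf 8: 30 = 30
This matches the lower bound, so 8 is optimal.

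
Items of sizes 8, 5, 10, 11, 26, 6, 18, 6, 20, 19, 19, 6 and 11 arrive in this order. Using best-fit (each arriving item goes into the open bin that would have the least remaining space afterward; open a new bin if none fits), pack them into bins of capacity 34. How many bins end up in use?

6

  8 → bin 1 (new)  [load 8/34]
  5 → bin 1  [load 13/34]
  10 → bin 1  [load 23/34]
  11 → bin 1  [load 34/34]
  26 → bin 2 (new)  [load 26/34]
  6 → bin 2  [load 32/34]
  18 → bin 3 (new)  [load 18/34]
  6 → bin 3  [load 24/34]
  20 → bin 4 (new)  [load 20/34]
  19 → bin 5 (new)  [load 19/34]
  19 → bin 6 (new)  [load 19/34]
  6 → bin 3  [load 30/34]
  11 → bin 4  [load 31/34]
6 bins opened.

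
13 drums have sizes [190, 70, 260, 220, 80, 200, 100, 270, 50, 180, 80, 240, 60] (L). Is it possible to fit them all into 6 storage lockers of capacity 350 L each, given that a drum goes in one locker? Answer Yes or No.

No

Total = 2000 L; ⌈2000/350⌉ = 6.
7 drums each exceed half the capacity and cannot share a locker, forcing at least 7 storage lockers.
At least 7 storage lockers are required, but only 6 are allowed.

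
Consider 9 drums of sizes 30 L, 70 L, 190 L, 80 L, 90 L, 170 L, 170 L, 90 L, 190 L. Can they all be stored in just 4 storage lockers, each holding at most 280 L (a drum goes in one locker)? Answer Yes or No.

A valid assignment using 4 storage lockers:
  locker 1: 190 + 90 = 280
  locker 2: 190 + 90 = 280
  locker 3: 170 + 80 + 30 = 280
  locker 4: 170 + 70 = 240
Every load is within 280 L, so 4 storage lockers suffice.

Yes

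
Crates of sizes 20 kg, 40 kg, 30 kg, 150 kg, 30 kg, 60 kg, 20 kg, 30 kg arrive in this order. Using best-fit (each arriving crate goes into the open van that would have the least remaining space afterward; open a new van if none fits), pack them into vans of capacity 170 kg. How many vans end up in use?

  20 → van 1 (new)  [load 20/170]
  40 → van 1  [load 60/170]
  30 → van 1  [load 90/170]
  150 → van 2 (new)  [load 150/170]
  30 → van 1  [load 120/170]
  60 → van 3 (new)  [load 60/170]
  20 → van 2  [load 170/170]
  30 → van 1  [load 150/170]
3 vans opened.

3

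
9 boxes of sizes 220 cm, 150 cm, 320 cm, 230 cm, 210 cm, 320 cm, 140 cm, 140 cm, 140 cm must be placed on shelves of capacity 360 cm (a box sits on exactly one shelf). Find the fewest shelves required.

6

Total = 320 + 320 + 230 + 220 + 210 + 150 + 140 + 140 + 140 = 1870 cm.
Lower bound: ⌈1870/360⌉ = 6 shelves.
A packing using 6 shelves:
  shelf 1: 320 = 320
  shelf 2: 320 = 320
  shelf 3: 230 = 230
  shelf 4: 220 + 140 = 360
  shelf 5: 210 + 150 = 360
  shelf 6: 140 + 140 = 280
This matches the lower bound, so 6 is optimal.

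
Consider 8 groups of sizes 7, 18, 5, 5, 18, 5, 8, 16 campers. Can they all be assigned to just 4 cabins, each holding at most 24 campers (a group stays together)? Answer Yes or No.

Yes

A valid assignment using 4 cabins:
  cabin 1: 18 + 5 = 23
  cabin 2: 18 + 5 = 23
  cabin 3: 16 + 8 = 24
  cabin 4: 7 + 5 = 12
Every load is within 24 campers, so 4 cabins suffice.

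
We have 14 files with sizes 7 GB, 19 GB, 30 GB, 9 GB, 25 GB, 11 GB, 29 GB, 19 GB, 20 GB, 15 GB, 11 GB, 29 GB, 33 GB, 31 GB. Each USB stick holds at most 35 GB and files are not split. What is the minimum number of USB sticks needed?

10

Total = 33 + 31 + 30 + 29 + 29 + 25 + 20 + 19 + 19 + 15 + 11 + 11 + 9 + 7 = 288 GB.
Lower bound: ⌈288/35⌉ = 9 USB sticks.
A packing using 10 USB sticks:
  USB stick 1: 33 = 33
  USB stick 2: 31 = 31
  USB stick 3: 30 = 30
  USB stick 4: 29 = 29
  USB stick 5: 29 = 29
  USB stick 6: 25 + 9 = 34
  USB stick 7: 20 + 15 = 35
  USB stick 8: 19 + 11 = 30
  USB stick 9: 19 + 11 = 30
  USB stick 10: 7 = 7
No arrangement into 9 USB sticks stays within capacity, so 10 is optimal.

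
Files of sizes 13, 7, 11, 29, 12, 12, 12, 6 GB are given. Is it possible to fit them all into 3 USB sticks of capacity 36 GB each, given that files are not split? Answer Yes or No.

A valid assignment using 3 USB sticks:
  USB stick 1: 29 + 7 = 36
  USB stick 2: 13 + 12 + 11 = 36
  USB stick 3: 12 + 12 + 6 = 30
Every load is within 36 GB, so 3 USB sticks suffice.

Yes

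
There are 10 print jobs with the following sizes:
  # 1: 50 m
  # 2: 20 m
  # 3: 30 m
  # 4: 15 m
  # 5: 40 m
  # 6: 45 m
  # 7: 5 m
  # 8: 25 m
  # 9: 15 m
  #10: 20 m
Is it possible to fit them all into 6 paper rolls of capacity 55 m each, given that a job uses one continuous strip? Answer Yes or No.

A valid assignment using 5 paper rolls:
  roll 1: 50 + 5 = 55
  roll 2: 45 = 45
  roll 3: 40 + 15 = 55
  roll 4: 30 + 25 = 55
  roll 5: 20 + 20 + 15 = 55
That uses only 5 ≤ 6, so 6 paper rolls are enough.

Yes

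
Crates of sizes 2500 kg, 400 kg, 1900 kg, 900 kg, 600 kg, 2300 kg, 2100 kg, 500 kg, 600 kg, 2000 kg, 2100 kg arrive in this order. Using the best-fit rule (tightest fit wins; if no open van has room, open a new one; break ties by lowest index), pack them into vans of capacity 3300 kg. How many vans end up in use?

  2500 → van 1 (new)  [load 2500/3300]
  400 → van 1  [load 2900/3300]
  1900 → van 2 (new)  [load 1900/3300]
  900 → van 2  [load 2800/3300]
  600 → van 3 (new)  [load 600/3300]
  2300 → van 3  [load 2900/3300]
  2100 → van 4 (new)  [load 2100/3300]
  500 → van 2  [load 3300/3300]
  600 → van 4  [load 2700/3300]
  2000 → van 5 (new)  [load 2000/3300]
  2100 → van 6 (new)  [load 2100/3300]
6 vans opened.

6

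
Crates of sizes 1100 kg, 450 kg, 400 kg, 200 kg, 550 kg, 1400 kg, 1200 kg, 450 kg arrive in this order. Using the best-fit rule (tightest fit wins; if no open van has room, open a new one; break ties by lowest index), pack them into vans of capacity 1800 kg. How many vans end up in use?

4

  1100 → van 1 (new)  [load 1100/1800]
  450 → van 1  [load 1550/1800]
  400 → van 2 (new)  [load 400/1800]
  200 → van 1  [load 1750/1800]
  550 → van 2  [load 950/1800]
  1400 → van 3 (new)  [load 1400/1800]
  1200 → van 4 (new)  [load 1200/1800]
  450 → van 4  [load 1650/1800]
4 vans opened.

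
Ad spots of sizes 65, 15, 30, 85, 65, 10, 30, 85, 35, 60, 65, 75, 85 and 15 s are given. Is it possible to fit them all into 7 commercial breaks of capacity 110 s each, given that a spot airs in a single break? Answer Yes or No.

Total = 720 s; ⌈720/110⌉ = 7.
8 ad spots each exceed half the capacity and cannot share a break, forcing at least 8 commercial breaks.
At least 8 commercial breaks are required, but only 7 are allowed.

No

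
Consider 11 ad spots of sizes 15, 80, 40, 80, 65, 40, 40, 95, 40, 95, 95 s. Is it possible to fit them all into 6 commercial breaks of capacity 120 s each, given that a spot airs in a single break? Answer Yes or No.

Total = 685 s; ⌈685/120⌉ = 6.
The bound of 6 does not rule out 6, but exhaustive search shows no assignment into 6 commercial breaks of capacity 120 s exists — the minimum is 7.

No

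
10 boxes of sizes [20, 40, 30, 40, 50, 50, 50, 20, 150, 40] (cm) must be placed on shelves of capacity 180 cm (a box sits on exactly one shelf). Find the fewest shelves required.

3

Total = 150 + 50 + 50 + 50 + 40 + 40 + 40 + 30 + 20 + 20 = 490 cm.
Lower bound: ⌈490/180⌉ = 3 shelves.
A packing using 3 shelves:
  shelf 1: 150 + 30 = 180
  shelf 2: 50 + 50 + 50 + 20 = 170
  shelf 3: 40 + 40 + 40 + 20 = 140
This matches the lower bound, so 3 is optimal.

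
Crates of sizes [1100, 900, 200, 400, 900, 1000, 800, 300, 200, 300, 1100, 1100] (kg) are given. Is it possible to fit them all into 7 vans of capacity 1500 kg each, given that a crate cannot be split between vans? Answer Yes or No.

A valid assignment using 7 vans:
  van 1: 1100 + 400 = 1500
  van 2: 1100 + 300 = 1400
  van 3: 1100 + 300 = 1400
  van 4: 1000 + 200 + 200 = 1400
  van 5: 900 = 900
  van 6: 900 = 900
  van 7: 800 = 800
Every load is within 1500 kg, so 7 vans suffice.

Yes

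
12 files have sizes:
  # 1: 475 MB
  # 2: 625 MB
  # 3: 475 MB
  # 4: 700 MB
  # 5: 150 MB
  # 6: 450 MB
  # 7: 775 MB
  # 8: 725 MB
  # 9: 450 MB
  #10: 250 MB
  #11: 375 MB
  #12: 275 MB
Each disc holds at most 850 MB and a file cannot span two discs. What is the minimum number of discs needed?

8

Total = 775 + 725 + 700 + 625 + 475 + 475 + 450 + 450 + 375 + 275 + 250 + 150 = 5725 MB.
Lower bound: ⌈5725/850⌉ = 7 discs.
Also, 8 files each exceed 425 MB, and no two of those can share a disc, so at least 8 discs are needed.
A packing using 8 discs:
  disc 1: 775 = 775
  disc 2: 725 = 725
  disc 3: 700 + 150 = 850
  disc 4: 625 = 625
  disc 5: 475 + 375 = 850
  disc 6: 475 + 275 = 750
  disc 7: 450 + 250 = 700
  disc 8: 450 = 450
This matches the lower bound, so 8 is optimal.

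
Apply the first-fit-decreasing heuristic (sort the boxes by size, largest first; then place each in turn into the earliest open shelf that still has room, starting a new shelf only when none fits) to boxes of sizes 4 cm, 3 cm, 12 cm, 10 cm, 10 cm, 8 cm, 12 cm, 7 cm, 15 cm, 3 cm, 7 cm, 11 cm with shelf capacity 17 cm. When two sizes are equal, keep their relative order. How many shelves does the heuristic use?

Sorted descending: 15, 12, 12, 11, 10, 10, 8, 7, 7, 4, 3, 3.
  15 → shelf 1 (new)  [load 15/17]
  12 → shelf 2 (new)  [load 12/17]
  12 → shelf 3 (new)  [load 12/17]
  11 → shelf 4 (new)  [load 11/17]
  10 → shelf 5 (new)  [load 10/17]
  10 → shelf 6 (new)  [load 10/17]
  8 → shelf 7 (new)  [load 8/17]
  7 → shelf 5  [load 17/17]
  7 → shelf 6  [load 17/17]
  4 → shelf 2  [load 16/17]
  3 → shelf 3  [load 15/17]
  3 → shelf 4  [load 14/17]
7 shelves opened.

7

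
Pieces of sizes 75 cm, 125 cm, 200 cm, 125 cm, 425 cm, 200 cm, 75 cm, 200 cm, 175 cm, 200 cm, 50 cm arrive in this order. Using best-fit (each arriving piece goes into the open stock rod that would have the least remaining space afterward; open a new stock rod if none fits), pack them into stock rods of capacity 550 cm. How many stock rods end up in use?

4

  75 → stock rod 1 (new)  [load 75/550]
  125 → stock rod 1  [load 200/550]
  200 → stock rod 1  [load 400/550]
  125 → stock rod 1  [load 525/550]
  425 → stock rod 2 (new)  [load 425/550]
  200 → stock rod 3 (new)  [load 200/550]
  75 → stock rod 2  [load 500/550]
  200 → stock rod 3  [load 400/550]
  175 → stock rod 4 (new)  [load 175/550]
  200 → stock rod 4  [load 375/550]
  50 → stock rod 2  [load 550/550]
4 stock rods opened.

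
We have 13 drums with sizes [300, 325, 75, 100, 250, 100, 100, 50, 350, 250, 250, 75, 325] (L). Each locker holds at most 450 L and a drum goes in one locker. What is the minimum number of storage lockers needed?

7

Total = 350 + 325 + 325 + 300 + 250 + 250 + 250 + 100 + 100 + 100 + 75 + 75 + 50 = 2550 L.
Lower bound: ⌈2550/450⌉ = 6 storage lockers.
Also, 7 drums each exceed 225 L, and no two of those can share a locker, so at least 7 storage lockers are needed.
A packing using 7 storage lockers:
  locker 1: 350 + 100 = 450
  locker 2: 325 + 100 = 425
  locker 3: 325 + 100 = 425
  locker 4: 300 + 75 + 75 = 450
  locker 5: 250 + 50 = 300
  locker 6: 250 = 250
  locker 7: 250 = 250
This matches the lower bound, so 7 is optimal.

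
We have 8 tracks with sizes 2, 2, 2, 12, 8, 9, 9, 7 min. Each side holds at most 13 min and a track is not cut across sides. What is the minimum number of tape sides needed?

Total = 12 + 9 + 9 + 8 + 7 + 2 + 2 + 2 = 51 min.
Lower bound: ⌈51/13⌉ = 4 tape sides.
Also, 5 tracks each exceed 13/2 min, and no two of those can share a side, so at least 5 tape sides are needed.
A packing using 5 tape sides:
  side 1: 12 = 12
  side 2: 9 + 2 + 2 = 13
  side 3: 9 + 2 = 11
  side 4: 8 = 8
  side 5: 7 = 7
This matches the lower bound, so 5 is optimal.

5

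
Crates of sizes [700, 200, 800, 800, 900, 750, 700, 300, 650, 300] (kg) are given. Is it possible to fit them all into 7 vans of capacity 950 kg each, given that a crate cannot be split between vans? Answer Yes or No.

No

Total = 6100 kg; ⌈6100/950⌉ = 7.
The bound of 7 does not rule out 7, but exhaustive search shows no assignment into 7 vans of capacity 950 kg exists — the minimum is 8.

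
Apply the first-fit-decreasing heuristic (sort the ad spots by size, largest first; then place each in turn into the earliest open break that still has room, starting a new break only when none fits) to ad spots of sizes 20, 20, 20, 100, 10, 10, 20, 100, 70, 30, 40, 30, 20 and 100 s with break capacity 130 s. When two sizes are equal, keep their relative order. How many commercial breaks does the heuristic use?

5

Sorted descending: 100, 100, 100, 70, 40, 30, 30, 20, 20, 20, 20, 20, 10, 10.
  100 → break 1 (new)  [load 100/130]
  100 → break 2 (new)  [load 100/130]
  100 → break 3 (new)  [load 100/130]
  70 → break 4 (new)  [load 70/130]
  40 → break 4  [load 110/130]
  30 → break 1  [load 130/130]
  30 → break 2  [load 130/130]
  20 → break 3  [load 120/130]
  20 → break 4  [load 130/130]
  20 → break 5 (new)  [load 20/130]
  20 → break 5  [load 40/130]
  20 → break 5  [load 60/130]
  10 → break 3  [load 130/130]
  10 → break 5  [load 70/130]
5 commercial breaks opened.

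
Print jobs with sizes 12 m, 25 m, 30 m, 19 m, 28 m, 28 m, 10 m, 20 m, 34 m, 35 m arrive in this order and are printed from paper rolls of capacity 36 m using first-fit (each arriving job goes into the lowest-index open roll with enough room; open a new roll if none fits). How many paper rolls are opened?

  12 → roll 1 (new)  [load 12/36]
  25 → roll 2 (new)  [load 25/36]
  30 → roll 3 (new)  [load 30/36]
  19 → roll 1  [load 31/36]
  28 → roll 4 (new)  [load 28/36]
  28 → roll 5 (new)  [load 28/36]
  10 → roll 2  [load 35/36]
  20 → roll 6 (new)  [load 20/36]
  34 → roll 7 (new)  [load 34/36]
  35 → roll 8 (new)  [load 35/36]
8 paper rolls opened.

8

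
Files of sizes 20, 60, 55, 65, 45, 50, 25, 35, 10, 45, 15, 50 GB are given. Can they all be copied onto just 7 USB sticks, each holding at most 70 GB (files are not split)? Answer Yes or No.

No

Total = 475 GB; ⌈475/70⌉ = 7.
The bound of 7 does not rule out 7, but exhaustive search shows no assignment into 7 USB sticks of capacity 70 GB exists — the minimum is 8.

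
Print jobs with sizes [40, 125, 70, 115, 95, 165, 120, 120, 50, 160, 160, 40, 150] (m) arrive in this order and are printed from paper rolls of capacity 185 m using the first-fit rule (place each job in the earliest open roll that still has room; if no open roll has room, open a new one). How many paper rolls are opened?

9

  40 → roll 1 (new)  [load 40/185]
  125 → roll 1  [load 165/185]
  70 → roll 2 (new)  [load 70/185]
  115 → roll 2  [load 185/185]
  95 → roll 3 (new)  [load 95/185]
  165 → roll 4 (new)  [load 165/185]
  120 → roll 5 (new)  [load 120/185]
  120 → roll 6 (new)  [load 120/185]
  50 → roll 3  [load 145/185]
  160 → roll 7 (new)  [load 160/185]
  160 → roll 8 (new)  [load 160/185]
  40 → roll 3  [load 185/185]
  150 → roll 9 (new)  [load 150/185]
9 paper rolls opened.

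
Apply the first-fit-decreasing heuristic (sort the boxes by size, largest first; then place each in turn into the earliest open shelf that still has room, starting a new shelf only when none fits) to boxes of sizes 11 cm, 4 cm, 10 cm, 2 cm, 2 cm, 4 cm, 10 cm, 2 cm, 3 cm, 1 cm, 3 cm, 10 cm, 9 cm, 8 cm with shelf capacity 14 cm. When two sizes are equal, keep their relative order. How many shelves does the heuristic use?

6

Sorted descending: 11, 10, 10, 10, 9, 8, 4, 4, 3, 3, 2, 2, 2, 1.
  11 → shelf 1 (new)  [load 11/14]
  10 → shelf 2 (new)  [load 10/14]
  10 → shelf 3 (new)  [load 10/14]
  10 → shelf 4 (new)  [load 10/14]
  9 → shelf 5 (new)  [load 9/14]
  8 → shelf 6 (new)  [load 8/14]
  4 → shelf 2  [load 14/14]
  4 → shelf 3  [load 14/14]
  3 → shelf 1  [load 14/14]
  3 → shelf 4  [load 13/14]
  2 → shelf 5  [load 11/14]
  2 → shelf 5  [load 13/14]
  2 → shelf 6  [load 10/14]
  1 → shelf 4  [load 14/14]
6 shelves opened.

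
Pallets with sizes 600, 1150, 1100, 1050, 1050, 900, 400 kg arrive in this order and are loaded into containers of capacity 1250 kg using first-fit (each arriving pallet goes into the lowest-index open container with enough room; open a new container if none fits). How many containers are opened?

  600 → container 1 (new)  [load 600/1250]
  1150 → container 2 (new)  [load 1150/1250]
  1100 → container 3 (new)  [load 1100/1250]
  1050 → container 4 (new)  [load 1050/1250]
  1050 → container 5 (new)  [load 1050/1250]
  900 → container 6 (new)  [load 900/1250]
  400 → container 1  [load 1000/1250]
6 containers opened.

6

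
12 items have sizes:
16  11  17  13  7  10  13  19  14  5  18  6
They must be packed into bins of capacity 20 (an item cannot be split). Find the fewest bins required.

9

Total = 19 + 18 + 17 + 16 + 14 + 13 + 13 + 11 + 10 + 7 + 6 + 5 = 149.
Lower bound: ⌈149/20⌉ = 8 bins.
A packing using 9 bins:
  bin 1: 19 = 19
  bin 2: 18 = 18
  bin 3: 17 = 17
  bin 4: 16 = 16
  bin 5: 14 + 6 = 20
  bin 6: 13 + 7 = 20
  bin 7: 13 + 5 = 18
  bin 8: 11 = 11
  bin 9: 10 = 10
No arrangement into 8 bins stays within capacity, so 9 is optimal.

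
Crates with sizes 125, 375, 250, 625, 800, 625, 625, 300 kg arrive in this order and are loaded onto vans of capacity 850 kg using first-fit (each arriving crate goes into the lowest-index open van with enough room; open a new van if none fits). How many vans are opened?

  125 → van 1 (new)  [load 125/850]
  375 → van 1  [load 500/850]
  250 → van 1  [load 750/850]
  625 → van 2 (new)  [load 625/850]
  800 → van 3 (new)  [load 800/850]
  625 → van 4 (new)  [load 625/850]
  625 → van 5 (new)  [load 625/850]
  300 → van 6 (new)  [load 300/850]
6 vans opened.

6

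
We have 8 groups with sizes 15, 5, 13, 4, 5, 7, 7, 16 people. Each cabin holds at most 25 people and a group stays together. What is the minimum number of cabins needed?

Total = 16 + 15 + 13 + 7 + 7 + 5 + 5 + 4 = 72 people.
Lower bound: ⌈72/25⌉ = 3 cabins.
A packing using 3 cabins:
  cabin 1: 16 + 7 = 23
  cabin 2: 15 + 5 + 5 = 25
  cabin 3: 13 + 7 + 4 = 24
This matches the lower bound, so 3 is optimal.

3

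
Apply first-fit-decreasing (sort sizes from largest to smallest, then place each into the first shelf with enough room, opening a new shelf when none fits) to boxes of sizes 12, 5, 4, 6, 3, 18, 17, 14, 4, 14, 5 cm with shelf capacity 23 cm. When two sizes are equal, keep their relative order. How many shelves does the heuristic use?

Sorted descending: 18, 17, 14, 14, 12, 6, 5, 5, 4, 4, 3.
  18 → shelf 1 (new)  [load 18/23]
  17 → shelf 2 (new)  [load 17/23]
  14 → shelf 3 (new)  [load 14/23]
  14 → shelf 4 (new)  [load 14/23]
  12 → shelf 5 (new)  [load 12/23]
  6 → shelf 2  [load 23/23]
  5 → shelf 1  [load 23/23]
  5 → shelf 3  [load 19/23]
  4 → shelf 3  [load 23/23]
  4 → shelf 4  [load 18/23]
  3 → shelf 4  [load 21/23]
5 shelves opened.

5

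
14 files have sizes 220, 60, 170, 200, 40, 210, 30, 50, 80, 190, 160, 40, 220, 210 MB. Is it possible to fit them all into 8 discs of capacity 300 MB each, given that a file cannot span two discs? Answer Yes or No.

A valid assignment using 8 discs:
  disc 1: 220 + 80 = 300
  disc 2: 220 + 60 = 280
  disc 3: 210 + 50 + 40 = 300
  disc 4: 210 + 40 + 30 = 280
  disc 5: 200 = 200
  disc 6: 190 = 190
  disc 7: 170 = 170
  disc 8: 160 = 160
Every load is within 300 MB, so 8 discs suffice.

Yes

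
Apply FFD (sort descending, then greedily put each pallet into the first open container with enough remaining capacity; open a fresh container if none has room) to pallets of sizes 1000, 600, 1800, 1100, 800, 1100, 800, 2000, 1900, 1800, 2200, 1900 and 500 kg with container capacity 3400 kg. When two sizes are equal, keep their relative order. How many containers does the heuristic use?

Sorted descending: 2200, 2000, 1900, 1900, 1800, 1800, 1100, 1100, 1000, 800, 800, 600, 500.
  2200 → container 1 (new)  [load 2200/3400]
  2000 → container 2 (new)  [load 2000/3400]
  1900 → container 3 (new)  [load 1900/3400]
  1900 → container 4 (new)  [load 1900/3400]
  1800 → container 5 (new)  [load 1800/3400]
  1800 → container 6 (new)  [load 1800/3400]
  1100 → container 1  [load 3300/3400]
  1100 → container 2  [load 3100/3400]
  1000 → container 3  [load 2900/3400]
  800 → container 4  [load 2700/3400]
  800 → container 5  [load 2600/3400]
  600 → container 4  [load 3300/3400]
  500 → container 3  [load 3400/3400]
6 containers opened.

6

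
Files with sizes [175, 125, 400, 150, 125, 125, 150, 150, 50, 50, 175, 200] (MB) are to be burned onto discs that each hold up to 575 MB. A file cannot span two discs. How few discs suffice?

Total = 400 + 200 + 175 + 175 + 150 + 150 + 150 + 125 + 125 + 125 + 50 + 50 = 1875 MB.
Lower bound: ⌈1875/575⌉ = 4 discs.
A packing using 4 discs:
  disc 1: 400 + 175 = 575
  disc 2: 200 + 175 + 150 + 50 = 575
  disc 3: 150 + 150 + 125 + 125 = 550
  disc 4: 125 + 50 = 175
This matches the lower bound, so 4 is optimal.

4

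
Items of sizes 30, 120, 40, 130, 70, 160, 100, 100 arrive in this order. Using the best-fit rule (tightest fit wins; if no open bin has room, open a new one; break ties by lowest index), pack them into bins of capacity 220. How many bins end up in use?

4

  30 → bin 1 (new)  [load 30/220]
  120 → bin 1  [load 150/220]
  40 → bin 1  [load 190/220]
  130 → bin 2 (new)  [load 130/220]
  70 → bin 2  [load 200/220]
  160 → bin 3 (new)  [load 160/220]
  100 → bin 4 (new)  [load 100/220]
  100 → bin 4  [load 200/220]
4 bins opened.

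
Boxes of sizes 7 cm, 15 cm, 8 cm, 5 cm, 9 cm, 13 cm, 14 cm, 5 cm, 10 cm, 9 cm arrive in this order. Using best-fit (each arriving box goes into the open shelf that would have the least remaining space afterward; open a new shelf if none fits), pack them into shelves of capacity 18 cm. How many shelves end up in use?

7

  7 → shelf 1 (new)  [load 7/18]
  15 → shelf 2 (new)  [load 15/18]
  8 → shelf 1  [load 15/18]
  5 → shelf 3 (new)  [load 5/18]
  9 → shelf 3  [load 14/18]
  13 → shelf 4 (new)  [load 13/18]
  14 → shelf 5 (new)  [load 14/18]
  5 → shelf 4  [load 18/18]
  10 → shelf 6 (new)  [load 10/18]
  9 → shelf 7 (new)  [load 9/18]
7 shelves opened.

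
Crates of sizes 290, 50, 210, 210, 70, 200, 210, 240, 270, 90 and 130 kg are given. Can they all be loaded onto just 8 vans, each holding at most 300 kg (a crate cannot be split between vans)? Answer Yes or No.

A valid assignment using 8 vans:
  van 1: 290 = 290
  van 2: 270 = 270
  van 3: 240 + 50 = 290
  van 4: 210 + 90 = 300
  van 5: 210 + 70 = 280
  van 6: 210 = 210
  van 7: 200 = 200
  van 8: 130 = 130
Every load is within 300 kg, so 8 vans suffice.

Yes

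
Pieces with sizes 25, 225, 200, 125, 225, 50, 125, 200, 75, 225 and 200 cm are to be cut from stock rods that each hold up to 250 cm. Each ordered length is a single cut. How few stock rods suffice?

Total = 225 + 225 + 225 + 200 + 200 + 200 + 125 + 125 + 75 + 50 + 25 = 1675 cm.
Lower bound: ⌈1675/250⌉ = 7 stock rods.
A packing using 8 stock rods:
  stock rod 1: 225 + 25 = 250
  stock rod 2: 225 = 225
  stock rod 3: 225 = 225
  stock rod 4: 200 + 50 = 250
  stock rod 5: 200 = 200
  stock rod 6: 200 = 200
  stock rod 7: 125 + 125 = 250
  stock rod 8: 75 = 75
No arrangement into 7 stock rods stays within capacity, so 8 is optimal.

8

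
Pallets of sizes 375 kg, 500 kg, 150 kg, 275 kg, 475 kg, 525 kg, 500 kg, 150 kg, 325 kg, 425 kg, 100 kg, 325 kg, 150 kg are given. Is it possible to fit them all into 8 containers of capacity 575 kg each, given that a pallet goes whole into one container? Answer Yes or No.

Total = 4275 kg; ⌈4275/575⌉ = 8.
The bound of 8 does not rule out 8, but exhaustive search shows no assignment into 8 containers of capacity 575 kg exists — the minimum is 9.

No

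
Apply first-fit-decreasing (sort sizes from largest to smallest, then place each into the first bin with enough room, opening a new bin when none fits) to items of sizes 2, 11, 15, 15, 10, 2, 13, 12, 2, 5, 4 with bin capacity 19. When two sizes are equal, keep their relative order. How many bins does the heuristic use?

Sorted descending: 15, 15, 13, 12, 11, 10, 5, 4, 2, 2, 2.
  15 → bin 1 (new)  [load 15/19]
  15 → bin 2 (new)  [load 15/19]
  13 → bin 3 (new)  [load 13/19]
  12 → bin 4 (new)  [load 12/19]
  11 → bin 5 (new)  [load 11/19]
  10 → bin 6 (new)  [load 10/19]
  5 → bin 3  [load 18/19]
  4 → bin 1  [load 19/19]
  2 → bin 2  [load 17/19]
  2 → bin 2  [load 19/19]
  2 → bin 4  [load 14/19]
6 bins opened.

6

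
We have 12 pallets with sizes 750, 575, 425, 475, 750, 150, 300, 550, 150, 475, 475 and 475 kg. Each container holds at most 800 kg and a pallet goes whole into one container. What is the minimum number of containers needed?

Total = 750 + 750 + 575 + 550 + 475 + 475 + 475 + 475 + 425 + 300 + 150 + 150 = 5550 kg.
Lower bound: ⌈5550/800⌉ = 7 containers.
Also, 9 pallets each exceed 400 kg, and no two of those can share a container, so at least 9 containers are needed.
A packing using 9 containers:
  container 1: 750 = 750
  container 2: 750 = 750
  container 3: 575 + 150 = 725
  container 4: 550 + 150 = 700
  container 5: 475 + 300 = 775
  container 6: 475 = 475
  container 7: 475 = 475
  container 8: 475 = 475
  container 9: 425 = 425
This matches the lower bound, so 9 is optimal.

9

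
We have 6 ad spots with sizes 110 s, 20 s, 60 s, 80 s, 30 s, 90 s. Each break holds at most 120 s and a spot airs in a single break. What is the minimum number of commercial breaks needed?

4

Total = 110 + 90 + 80 + 60 + 30 + 20 = 390 s.
Lower bound: ⌈390/120⌉ = 4 commercial breaks.
A packing using 4 commercial breaks:
  break 1: 110 = 110
  break 2: 90 + 30 = 120
  break 3: 80 + 20 = 100
  break 4: 60 = 60
This matches the lower bound, so 4 is optimal.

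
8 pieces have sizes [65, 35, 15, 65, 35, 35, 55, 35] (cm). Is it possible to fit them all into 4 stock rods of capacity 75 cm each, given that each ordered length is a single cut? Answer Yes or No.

No

Total = 340 cm; ⌈340/75⌉ = 5.
At least 5 stock rods are required, but only 4 are allowed.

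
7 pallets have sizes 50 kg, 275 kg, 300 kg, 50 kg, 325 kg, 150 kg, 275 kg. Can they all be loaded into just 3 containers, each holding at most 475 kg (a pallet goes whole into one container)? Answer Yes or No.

No

Total = 1425 kg; ⌈1425/475⌉ = 3.
4 pallets each exceed half the capacity and cannot share a container, forcing at least 4 containers.
At least 4 containers are required, but only 3 are allowed.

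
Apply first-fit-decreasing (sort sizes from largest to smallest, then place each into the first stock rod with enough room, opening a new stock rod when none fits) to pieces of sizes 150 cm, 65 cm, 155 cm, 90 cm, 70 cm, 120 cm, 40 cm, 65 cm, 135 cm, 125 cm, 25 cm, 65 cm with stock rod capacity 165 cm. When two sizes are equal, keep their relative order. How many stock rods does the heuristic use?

8

Sorted descending: 155, 150, 135, 125, 120, 90, 70, 65, 65, 65, 40, 25.
  155 → stock rod 1 (new)  [load 155/165]
  150 → stock rod 2 (new)  [load 150/165]
  135 → stock rod 3 (new)  [load 135/165]
  125 → stock rod 4 (new)  [load 125/165]
  120 → stock rod 5 (new)  [load 120/165]
  90 → stock rod 6 (new)  [load 90/165]
  70 → stock rod 6  [load 160/165]
  65 → stock rod 7 (new)  [load 65/165]
  65 → stock rod 7  [load 130/165]
  65 → stock rod 8 (new)  [load 65/165]
  40 → stock rod 4  [load 165/165]
  25 → stock rod 3  [load 160/165]
8 stock rods opened.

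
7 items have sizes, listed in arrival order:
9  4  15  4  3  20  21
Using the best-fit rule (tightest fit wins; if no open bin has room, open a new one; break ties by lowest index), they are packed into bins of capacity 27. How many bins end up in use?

  9 → bin 1 (new)  [load 9/27]
  4 → bin 1  [load 13/27]
  15 → bin 2 (new)  [load 15/27]
  4 → bin 2  [load 19/27]
  3 → bin 2  [load 22/27]
  20 → bin 3 (new)  [load 20/27]
  21 → bin 4 (new)  [load 21/27]
4 bins opened.

4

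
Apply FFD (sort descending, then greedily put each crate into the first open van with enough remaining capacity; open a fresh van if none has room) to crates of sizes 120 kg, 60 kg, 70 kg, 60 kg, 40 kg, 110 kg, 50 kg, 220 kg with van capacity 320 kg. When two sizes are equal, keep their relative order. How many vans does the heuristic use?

Sorted descending: 220, 120, 110, 70, 60, 60, 50, 40.
  220 → van 1 (new)  [load 220/320]
  120 → van 2 (new)  [load 120/320]
  110 → van 2  [load 230/320]
  70 → van 1  [load 290/320]
  60 → van 2  [load 290/320]
  60 → van 3 (new)  [load 60/320]
  50 → van 3  [load 110/320]
  40 → van 3  [load 150/320]
3 vans opened.

3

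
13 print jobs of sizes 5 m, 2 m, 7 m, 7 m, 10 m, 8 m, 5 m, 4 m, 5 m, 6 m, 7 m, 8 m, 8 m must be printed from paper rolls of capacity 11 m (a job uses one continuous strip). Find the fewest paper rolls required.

Total = 10 + 8 + 8 + 8 + 7 + 7 + 7 + 6 + 5 + 5 + 5 + 4 + 2 = 82 m.
Lower bound: ⌈82/11⌉ = 8 paper rolls.
A packing using 9 paper rolls:
  roll 1: 10 = 10
  roll 2: 8 + 2 = 10
  roll 3: 8 = 8
  roll 4: 8 = 8
  roll 5: 7 + 4 = 11
  roll 6: 7 = 7
  roll 7: 7 = 7
  roll 8: 6 + 5 = 11
  roll 9: 5 + 5 = 10
No arrangement into 8 paper rolls stays within capacity, so 9 is optimal.

9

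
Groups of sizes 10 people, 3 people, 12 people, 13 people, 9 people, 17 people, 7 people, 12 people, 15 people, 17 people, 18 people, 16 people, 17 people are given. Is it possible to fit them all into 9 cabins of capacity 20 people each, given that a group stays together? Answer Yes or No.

No

Total = 166 people; ⌈166/20⌉ = 9.
The bound of 9 does not rule out 9, but exhaustive search shows no assignment into 9 cabins of capacity 20 people exists — the minimum is 10.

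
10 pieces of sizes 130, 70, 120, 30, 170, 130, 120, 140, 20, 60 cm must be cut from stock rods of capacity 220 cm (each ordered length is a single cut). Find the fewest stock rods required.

6

Total = 170 + 140 + 130 + 130 + 120 + 120 + 70 + 60 + 30 + 20 = 990 cm.
Lower bound: ⌈990/220⌉ = 5 stock rods.
Also, 6 pieces each exceed 110 cm, and no two of those can share a stock rod, so at least 6 stock rods are needed.
A packing using 6 stock rods:
  stock rod 1: 170 + 30 + 20 = 220
  stock rod 2: 140 + 70 = 210
  stock rod 3: 130 + 60 = 190
  stock rod 4: 130 = 130
  stock rod 5: 120 = 120
  stock rod 6: 120 = 120
This matches the lower bound, so 6 is optimal.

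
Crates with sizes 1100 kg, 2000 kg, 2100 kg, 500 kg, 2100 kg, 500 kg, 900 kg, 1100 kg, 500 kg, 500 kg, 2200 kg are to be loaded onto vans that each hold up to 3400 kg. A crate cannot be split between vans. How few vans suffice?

Total = 2200 + 2100 + 2100 + 2000 + 1100 + 1100 + 900 + 500 + 500 + 500 + 500 = 13500 kg.
Lower bound: ⌈13500/3400⌉ = 4 vans.
A packing using 5 vans:
  van 1: 2200 + 1100 = 3300
  van 2: 2100 + 1100 = 3200
  van 3: 2100 + 900 = 3000
  van 4: 2000 + 500 + 500 = 3000
  van 5: 500 + 500 = 1000
No arrangement into 4 vans stays within capacity, so 5 is optimal.

5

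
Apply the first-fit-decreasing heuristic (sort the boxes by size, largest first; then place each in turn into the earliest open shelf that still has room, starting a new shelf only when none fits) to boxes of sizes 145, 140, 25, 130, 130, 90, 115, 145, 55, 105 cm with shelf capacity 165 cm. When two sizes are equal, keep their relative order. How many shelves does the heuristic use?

8

Sorted descending: 145, 145, 140, 130, 130, 115, 105, 90, 55, 25.
  145 → shelf 1 (new)  [load 145/165]
  145 → shelf 2 (new)  [load 145/165]
  140 → shelf 3 (new)  [load 140/165]
  130 → shelf 4 (new)  [load 130/165]
  130 → shelf 5 (new)  [load 130/165]
  115 → shelf 6 (new)  [load 115/165]
  105 → shelf 7 (new)  [load 105/165]
  90 → shelf 8 (new)  [load 90/165]
  55 → shelf 7  [load 160/165]
  25 → shelf 3  [load 165/165]
8 shelves opened.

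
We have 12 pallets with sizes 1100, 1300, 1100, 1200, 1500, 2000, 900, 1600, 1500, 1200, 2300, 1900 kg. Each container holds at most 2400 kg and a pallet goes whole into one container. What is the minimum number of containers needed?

9

Total = 2300 + 2000 + 1900 + 1600 + 1500 + 1500 + 1300 + 1200 + 1200 + 1100 + 1100 + 900 = 17600 kg.
Lower bound: ⌈17600/2400⌉ = 8 containers.
A packing using 9 containers:
  container 1: 2300 = 2300
  container 2: 2000 = 2000
  container 3: 1900 = 1900
  container 4: 1600 = 1600
  container 5: 1500 + 900 = 2400
  container 6: 1500 = 1500
  container 7: 1300 + 1100 = 2400
  container 8: 1200 + 1200 = 2400
  container 9: 1100 = 1100
No arrangement into 8 containers stays within capacity, so 9 is optimal.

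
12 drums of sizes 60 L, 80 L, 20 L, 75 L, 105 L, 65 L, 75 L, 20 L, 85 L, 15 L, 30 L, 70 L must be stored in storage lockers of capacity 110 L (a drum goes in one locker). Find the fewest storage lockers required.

8

Total = 105 + 85 + 80 + 75 + 75 + 70 + 65 + 60 + 30 + 20 + 20 + 15 = 700 L.
Lower bound: ⌈700/110⌉ = 7 storage lockers.
Also, 8 drums each exceed 55 L, and no two of those can share a locker, so at least 8 storage lockers are needed.
A packing using 8 storage lockers:
  locker 1: 105 = 105
  locker 2: 85 + 20 = 105
  locker 3: 80 + 30 = 110
  locker 4: 75 + 20 + 15 = 110
  locker 5: 75 = 75
  locker 6: 70 = 70
  locker 7: 65 = 65
  locker 8: 60 = 60
This matches the lower bound, so 8 is optimal.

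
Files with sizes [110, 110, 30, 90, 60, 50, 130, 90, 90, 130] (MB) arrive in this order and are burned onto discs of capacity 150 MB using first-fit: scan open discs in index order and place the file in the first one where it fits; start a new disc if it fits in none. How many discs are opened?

7

  110 → disc 1 (new)  [load 110/150]
  110 → disc 2 (new)  [load 110/150]
  30 → disc 1  [load 140/150]
  90 → disc 3 (new)  [load 90/150]
  60 → disc 3  [load 150/150]
  50 → disc 4 (new)  [load 50/150]
  130 → disc 5 (new)  [load 130/150]
  90 → disc 4  [load 140/150]
  90 → disc 6 (new)  [load 90/150]
  130 → disc 7 (new)  [load 130/150]
7 discs opened.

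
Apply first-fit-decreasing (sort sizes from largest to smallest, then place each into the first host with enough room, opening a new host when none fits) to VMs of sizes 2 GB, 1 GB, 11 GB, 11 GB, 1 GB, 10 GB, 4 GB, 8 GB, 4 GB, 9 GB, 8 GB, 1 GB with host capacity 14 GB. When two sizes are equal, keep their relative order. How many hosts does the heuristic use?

Sorted descending: 11, 11, 10, 9, 8, 8, 4, 4, 2, 1, 1, 1.
  11 → host 1 (new)  [load 11/14]
  11 → host 2 (new)  [load 11/14]
  10 → host 3 (new)  [load 10/14]
  9 → host 4 (new)  [load 9/14]
  8 → host 5 (new)  [load 8/14]
  8 → host 6 (new)  [load 8/14]
  4 → host 3  [load 14/14]
  4 → host 4  [load 13/14]
  2 → host 1  [load 13/14]
  1 → host 1  [load 14/14]
  1 → host 2  [load 12/14]
  1 → host 2  [load 13/14]
6 hosts opened.

6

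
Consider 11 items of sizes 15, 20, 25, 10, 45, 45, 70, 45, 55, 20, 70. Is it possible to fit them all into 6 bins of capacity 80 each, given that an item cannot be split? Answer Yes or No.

A valid assignment using 6 bins:
  bin 1: 70 + 10 = 80
  bin 2: 70 = 70
  bin 3: 55 + 25 = 80
  bin 4: 45 + 20 + 15 = 80
  bin 5: 45 + 20 = 65
  bin 6: 45 = 45
Every load is within 80, so 6 bins suffice.

Yes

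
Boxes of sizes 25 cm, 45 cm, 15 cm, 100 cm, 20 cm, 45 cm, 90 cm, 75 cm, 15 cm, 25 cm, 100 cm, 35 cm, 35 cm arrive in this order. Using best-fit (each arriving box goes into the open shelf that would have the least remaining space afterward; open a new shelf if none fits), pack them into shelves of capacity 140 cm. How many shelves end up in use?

5

  25 → shelf 1 (new)  [load 25/140]
  45 → shelf 1  [load 70/140]
  15 → shelf 1  [load 85/140]
  100 → shelf 2 (new)  [load 100/140]
  20 → shelf 2  [load 120/140]
  45 → shelf 1  [load 130/140]
  90 → shelf 3 (new)  [load 90/140]
  75 → shelf 4 (new)  [load 75/140]
  15 → shelf 2  [load 135/140]
  25 → shelf 3  [load 115/140]
  100 → shelf 5 (new)  [load 100/140]
  35 → shelf 5  [load 135/140]
  35 → shelf 4  [load 110/140]
5 shelves opened.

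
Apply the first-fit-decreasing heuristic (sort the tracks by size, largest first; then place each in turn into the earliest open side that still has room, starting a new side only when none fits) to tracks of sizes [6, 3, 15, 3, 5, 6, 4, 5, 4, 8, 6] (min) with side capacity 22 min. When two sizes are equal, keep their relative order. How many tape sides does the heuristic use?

4

Sorted descending: 15, 8, 6, 6, 6, 5, 5, 4, 4, 3, 3.
  15 → side 1 (new)  [load 15/22]
  8 → side 2 (new)  [load 8/22]
  6 → side 1  [load 21/22]
  6 → side 2  [load 14/22]
  6 → side 2  [load 20/22]
  5 → side 3 (new)  [load 5/22]
  5 → side 3  [load 10/22]
  4 → side 3  [load 14/22]
  4 → side 3  [load 18/22]
  3 → side 3  [load 21/22]
  3 → side 4 (new)  [load 3/22]
4 tape sides opened.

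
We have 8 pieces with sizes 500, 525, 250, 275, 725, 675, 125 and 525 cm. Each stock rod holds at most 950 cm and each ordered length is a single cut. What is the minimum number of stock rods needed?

5

Total = 725 + 675 + 525 + 525 + 500 + 275 + 250 + 125 = 3600 cm.
Lower bound: ⌈3600/950⌉ = 4 stock rods.
Also, 5 pieces each exceed 475 cm, and no two of those can share a stock rod, so at least 5 stock rods are needed.
A packing using 5 stock rods:
  stock rod 1: 725 + 125 = 850
  stock rod 2: 675 + 275 = 950
  stock rod 3: 525 + 250 = 775
  stock rod 4: 525 = 525
  stock rod 5: 500 = 500
This matches the lower bound, so 5 is optimal.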